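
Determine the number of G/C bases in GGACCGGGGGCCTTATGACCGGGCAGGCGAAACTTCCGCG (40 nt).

Counting bases: T=5, C=12, A=7, G=16
G+C = 16 + 12 = 28

28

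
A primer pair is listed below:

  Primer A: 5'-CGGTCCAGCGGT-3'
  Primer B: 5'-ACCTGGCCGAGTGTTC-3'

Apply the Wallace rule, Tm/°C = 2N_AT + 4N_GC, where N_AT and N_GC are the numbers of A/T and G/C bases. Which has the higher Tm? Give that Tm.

Primer A: A+T=3, G+C=9 → Tm = 2(3)+4(9) = 42°C
Primer B: A+T=6, G+C=10 → Tm = 2(6)+4(10) = 52°C
42°C vs 52°C → primer B is higher.

Primer B, 52°C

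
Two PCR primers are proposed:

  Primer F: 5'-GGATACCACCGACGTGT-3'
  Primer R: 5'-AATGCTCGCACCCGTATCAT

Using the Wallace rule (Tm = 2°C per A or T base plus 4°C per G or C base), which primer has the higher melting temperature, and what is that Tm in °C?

Primer R, 60°C

Primer F: A+T=7, G+C=10 → Tm = 2(7)+4(10) = 54°C
Primer R: A+T=10, G+C=10 → Tm = 2(10)+4(10) = 60°C
54°C vs 60°C → primer R is higher.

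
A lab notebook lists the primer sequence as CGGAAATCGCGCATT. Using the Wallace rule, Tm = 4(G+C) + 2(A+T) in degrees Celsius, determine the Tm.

G=4, C=4, T=3, A=4
AT pairs contribute 7, GC pairs contribute 8.
Tm = 4·8 + 2·7 = 32 + 14 = 46°C

46°C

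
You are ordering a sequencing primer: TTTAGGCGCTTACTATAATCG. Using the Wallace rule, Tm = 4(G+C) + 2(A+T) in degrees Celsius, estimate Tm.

C=4, A=5, G=4, T=8
AT pairs contribute 13, GC pairs contribute 8.
Tm = 2(13) + 4(8) = 26 + 32 = 58°C

58°C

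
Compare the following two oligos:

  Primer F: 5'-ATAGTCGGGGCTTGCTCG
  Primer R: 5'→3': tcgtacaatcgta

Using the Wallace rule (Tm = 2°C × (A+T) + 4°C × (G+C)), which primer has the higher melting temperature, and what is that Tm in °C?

Primer F, 58°C

Primer F: A+T=7, G+C=11 → Tm = 2(7)+4(11) = 58°C
Primer R: A+T=8, G+C=5 → Tm = 2(8)+4(5) = 36°C
58°C vs 36°C → primer F is higher.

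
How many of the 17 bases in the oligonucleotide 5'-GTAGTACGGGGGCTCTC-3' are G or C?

11

Counting bases: C=4, G=7, T=4, A=2
Total G or C: 7 + 4 = 11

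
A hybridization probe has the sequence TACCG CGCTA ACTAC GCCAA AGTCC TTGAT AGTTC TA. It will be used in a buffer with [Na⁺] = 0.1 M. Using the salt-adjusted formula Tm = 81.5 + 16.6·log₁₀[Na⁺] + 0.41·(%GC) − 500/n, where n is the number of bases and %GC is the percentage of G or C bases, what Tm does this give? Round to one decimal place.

Length n = 37. G=6, A=10, T=10, C=11
G+C = 17, so %GC = 17/37 × 100 = 45.946%
Salt term: 16.6 × (-1) = -16.6
GC term: 0.41 × 45.946 = 18.838; length term: −500/37 = −13.514
Tm = 81.5 + (-16.6) + 18.838 − 13.514 = 70.224 → 70.2°C

70.2°C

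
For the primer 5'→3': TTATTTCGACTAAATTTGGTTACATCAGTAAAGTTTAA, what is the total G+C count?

9

Base counts: T=16, G=5, C=4, A=13
Total G or C: 5 + 4 = 9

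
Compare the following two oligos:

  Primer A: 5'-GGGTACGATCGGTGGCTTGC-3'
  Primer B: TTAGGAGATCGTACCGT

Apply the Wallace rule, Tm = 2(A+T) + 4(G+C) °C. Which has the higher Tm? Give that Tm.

Primer A, 66°C

Primer A: A+T=7, G+C=13 → Tm = 2(7)+4(13) = 66°C
Primer B: A+T=9, G+C=8 → Tm = 2(9)+4(8) = 50°C
66°C vs 50°C → primer A is higher.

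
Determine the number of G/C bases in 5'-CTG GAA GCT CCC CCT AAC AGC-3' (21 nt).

Scanning the sequence gives A=5, G=4, C=9, T=3.
Total G or C: 4 + 9 = 13

13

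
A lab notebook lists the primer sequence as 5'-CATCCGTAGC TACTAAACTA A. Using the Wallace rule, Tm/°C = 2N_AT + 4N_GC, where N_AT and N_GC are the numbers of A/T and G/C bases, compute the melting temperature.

Counting bases: G=2, T=5, A=8, C=6
So N_AT = 13 and N_GC = 8.
Tm = 4·8 + 2·13 = 32 + 26 = 58°C

58°C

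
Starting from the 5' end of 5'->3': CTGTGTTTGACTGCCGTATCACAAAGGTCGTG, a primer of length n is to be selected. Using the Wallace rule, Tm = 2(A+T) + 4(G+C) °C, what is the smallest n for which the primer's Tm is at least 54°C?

First 17 bases: CTGTGTTTGACTGCCGT → Tm = 52°C (< 54°C)
First 18 bases: CTGTGTTTGACTGCCGTA → Tm = 54°C (≥ 54°C)
Each additional base adds 2°C (A/T) or 4°C (G/C), so Tm is non-decreasing in n; n = 18 is the first length to reach 54°C.

n = 18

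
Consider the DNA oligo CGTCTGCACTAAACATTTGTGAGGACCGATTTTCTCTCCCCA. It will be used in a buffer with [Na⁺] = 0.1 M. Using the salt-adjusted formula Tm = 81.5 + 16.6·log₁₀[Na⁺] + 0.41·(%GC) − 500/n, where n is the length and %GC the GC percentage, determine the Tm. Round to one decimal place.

72.5°C

Length n = 42. T=13, A=9, G=7, C=13
G+C = 20, so %GC = 20/42 × 100 = 47.619%
Salt term: 16.6 × (-1) = -16.6
GC term: 0.41 × 47.619 = 19.524; length term: −500/42 = −11.905
Tm = 81.5 + (-16.6) + 19.524 − 11.905 = 72.519 → 72.5°C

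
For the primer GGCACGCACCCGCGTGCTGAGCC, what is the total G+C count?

18

Base counts: T=2, A=3, C=10, G=8
Total G or C: 8 + 10 = 18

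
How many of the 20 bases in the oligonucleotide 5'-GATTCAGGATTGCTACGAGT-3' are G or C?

9

Scanning the sequence gives G=6, C=3, T=6, A=5.
G+C = 6 + 3 = 9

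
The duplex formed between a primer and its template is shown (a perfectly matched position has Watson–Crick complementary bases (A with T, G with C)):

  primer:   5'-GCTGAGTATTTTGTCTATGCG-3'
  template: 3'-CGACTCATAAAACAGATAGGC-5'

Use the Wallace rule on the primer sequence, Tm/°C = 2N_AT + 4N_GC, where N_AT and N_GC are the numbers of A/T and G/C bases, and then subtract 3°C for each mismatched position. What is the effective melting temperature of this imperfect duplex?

57°C

Primer base counts: A=3, T=9, G=6, C=3 → A+T=12, G+C=9
Perfect-match Tm = 2(12) + 4(9) = 24 + 36 = 60°C
Mismatches (positions where the bases are not complementary): 1 (at position 19)
Effective Tm = 60 − 1×3 = 60 − 3 = 57°C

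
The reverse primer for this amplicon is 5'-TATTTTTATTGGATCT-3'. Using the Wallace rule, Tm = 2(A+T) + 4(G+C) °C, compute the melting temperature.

Counting bases: A=3, T=10, G=2, C=1
A+T = 13, G+C = 3
Tm = 2(13) + 4(3) = 26 + 12 = 38°C

38°C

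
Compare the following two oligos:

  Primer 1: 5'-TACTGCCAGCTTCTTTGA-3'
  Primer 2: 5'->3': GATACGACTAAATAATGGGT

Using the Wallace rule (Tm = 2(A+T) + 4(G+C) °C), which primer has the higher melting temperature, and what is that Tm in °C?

Primer 1: A+T=10, G+C=8 → Tm = 2(10)+4(8) = 52°C
Primer 2: A+T=13, G+C=7 → Tm = 2(13)+4(7) = 54°C
52°C vs 54°C → primer 2 is higher.

Primer 2, 54°C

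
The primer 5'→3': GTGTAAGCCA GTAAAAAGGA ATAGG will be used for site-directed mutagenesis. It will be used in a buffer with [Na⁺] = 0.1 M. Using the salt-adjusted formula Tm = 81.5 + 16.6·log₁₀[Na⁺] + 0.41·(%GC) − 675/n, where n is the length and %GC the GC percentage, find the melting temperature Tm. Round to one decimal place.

Length n = 25. Counting bases: A=11, G=8, T=4, C=2
G+C = 10, so %GC = 10/25 × 100 = 40%
Salt term: 16.6 × (-1) = -16.6
GC term: 0.41 × 40 = 16.4; length term: −675/25 = −27
Tm = 81.5 + (-16.6) + 16.4 − 27 = 54.3 → 54.3°C

54.3°C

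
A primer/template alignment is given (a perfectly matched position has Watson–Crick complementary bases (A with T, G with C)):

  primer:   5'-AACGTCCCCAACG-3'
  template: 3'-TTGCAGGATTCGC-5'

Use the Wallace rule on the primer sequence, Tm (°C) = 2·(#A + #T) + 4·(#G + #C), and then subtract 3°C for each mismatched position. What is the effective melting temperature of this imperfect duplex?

Primer base counts: A=4, T=1, G=2, C=6 → A+T=5, G+C=8
Perfect-match Tm = 2(5) + 4(8) = 10 + 32 = 42°C
Mismatches (positions where the bases are not complementary): 3 (at positions 8, 9, 11)
Effective Tm = 42 − 3×3 = 42 − 9 = 33°C

33°C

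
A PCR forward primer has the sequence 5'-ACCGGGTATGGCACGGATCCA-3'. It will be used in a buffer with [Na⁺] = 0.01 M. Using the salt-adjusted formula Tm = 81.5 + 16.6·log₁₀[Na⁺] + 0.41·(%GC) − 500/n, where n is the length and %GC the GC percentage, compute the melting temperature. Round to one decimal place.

49.9°C

Length n = 21. A=5, C=6, T=3, G=7
G+C = 13, so %GC = 13/21 × 100 = 61.905%
Salt term: 16.6 × (-2) = -33.2
GC term: 0.41 × 61.905 = 25.381; length term: −500/21 = −23.81
Tm = 81.5 + (-33.2) + 25.381 − 23.81 = 49.871 → 49.9°C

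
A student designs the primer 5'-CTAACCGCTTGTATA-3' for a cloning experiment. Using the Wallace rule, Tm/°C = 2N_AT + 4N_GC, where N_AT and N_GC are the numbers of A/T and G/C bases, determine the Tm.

Scanning the sequence gives T=5, C=4, G=2, A=4.
AT pairs contribute 9, GC pairs contribute 6.
Tm = 2(9) + 4(6) = 18 + 24 = 42°C

42°C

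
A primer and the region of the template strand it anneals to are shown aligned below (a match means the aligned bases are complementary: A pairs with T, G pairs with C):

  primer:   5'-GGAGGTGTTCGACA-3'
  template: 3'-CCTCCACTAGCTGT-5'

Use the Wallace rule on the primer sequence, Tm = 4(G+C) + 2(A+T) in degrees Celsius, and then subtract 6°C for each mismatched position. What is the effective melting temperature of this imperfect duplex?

38°C

Primer base counts: A=3, T=3, G=6, C=2 → A+T=6, G+C=8
Perfect-match Tm = 2(6) + 4(8) = 12 + 32 = 44°C
Mismatches (positions where the bases are not complementary): 1 (at position 8)
Effective Tm = 44 − 1×6 = 44 − 6 = 38°C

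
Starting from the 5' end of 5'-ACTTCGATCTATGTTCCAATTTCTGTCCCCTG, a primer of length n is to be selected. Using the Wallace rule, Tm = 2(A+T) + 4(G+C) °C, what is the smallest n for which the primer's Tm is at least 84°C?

n = 30

First 29 bases: ACTTCGATCTATGTTCCAATTTCTGTCCC → Tm = 82°C (< 84°C)
First 30 bases: ACTTCGATCTATGTTCCAATTTCTGTCCCC → Tm = 86°C (≥ 84°C)
Each additional base adds 2°C (A/T) or 4°C (G/C), so Tm is non-decreasing in n; n = 30 is the first length to reach 84°C.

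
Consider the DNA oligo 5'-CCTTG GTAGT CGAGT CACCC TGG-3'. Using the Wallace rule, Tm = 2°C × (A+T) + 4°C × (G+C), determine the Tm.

74°C

Counting bases: A=3, C=7, T=6, G=7
AT pairs contribute 9, GC pairs contribute 14.
Tm = 4·14 + 2·9 = 56 + 18 = 74°C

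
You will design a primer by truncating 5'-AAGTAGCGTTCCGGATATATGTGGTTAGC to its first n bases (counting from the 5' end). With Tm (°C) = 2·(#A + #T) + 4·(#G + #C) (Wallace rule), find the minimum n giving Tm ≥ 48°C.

First 15 bases: AAGTAGCGTTCCGGA → Tm = 46°C (< 48°C)
First 16 bases: AAGTAGCGTTCCGGAT → Tm = 48°C (≥ 48°C)
Each additional base adds 2°C (A/T) or 4°C (G/C), so Tm is non-decreasing in n; n = 16 is the first length to reach 48°C.

n = 16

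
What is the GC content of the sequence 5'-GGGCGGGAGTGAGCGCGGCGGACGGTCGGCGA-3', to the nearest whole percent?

Base counts: T=2, A=4, C=7, G=19
G+C = 19 + 7 = 26 out of 32 bases
%GC = 26/32 × 100 = 81.25% ≈ 81%

81%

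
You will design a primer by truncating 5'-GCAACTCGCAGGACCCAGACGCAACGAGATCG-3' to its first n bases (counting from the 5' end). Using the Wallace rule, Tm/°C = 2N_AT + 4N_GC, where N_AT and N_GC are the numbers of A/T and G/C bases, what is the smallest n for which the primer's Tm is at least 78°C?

First 23 bases: GCAACTCGCAGGACCCAGACGCA → Tm = 76°C (< 78°C)
First 24 bases: GCAACTCGCAGGACCCAGACGCAA → Tm = 78°C (≥ 78°C)
Since every base adds ≥2°C, Tm only increases with n, so the threshold is first crossed at n = 24.

n = 24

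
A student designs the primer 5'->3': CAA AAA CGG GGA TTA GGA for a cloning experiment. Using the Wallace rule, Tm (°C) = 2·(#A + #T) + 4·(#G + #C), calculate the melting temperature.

52°C

Scanning the sequence gives A=8, G=6, C=2, T=2.
A+T = 10, G+C = 8
Tm = 2×10 + 4×8 = 52°C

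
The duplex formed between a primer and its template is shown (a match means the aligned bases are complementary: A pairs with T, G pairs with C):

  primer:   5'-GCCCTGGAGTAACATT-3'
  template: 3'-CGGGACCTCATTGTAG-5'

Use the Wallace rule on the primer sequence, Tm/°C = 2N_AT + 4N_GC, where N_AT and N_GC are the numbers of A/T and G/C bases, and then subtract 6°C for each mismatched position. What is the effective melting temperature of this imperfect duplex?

42°C

Primer base counts: A=4, T=4, G=4, C=4 → A+T=8, G+C=8
Perfect-match Tm = 2(8) + 4(8) = 16 + 32 = 48°C
Mismatches (positions where the bases are not complementary): 1 (at position 16)
Effective Tm = 48 − 1×6 = 48 − 6 = 42°C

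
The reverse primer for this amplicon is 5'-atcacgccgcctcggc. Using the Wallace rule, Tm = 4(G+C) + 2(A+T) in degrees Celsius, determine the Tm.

56°C

A=2, T=2, C=8, G=4
AT pairs contribute 4, GC pairs contribute 12.
Tm = 2×4 + 4×12 = 56°C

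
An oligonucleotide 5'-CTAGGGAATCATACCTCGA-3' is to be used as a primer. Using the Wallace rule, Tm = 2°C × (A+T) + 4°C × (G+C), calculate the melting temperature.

56°C

A=6, T=4, G=4, C=5
A+T = 10, G+C = 9
Tm = 2(10) + 4(9) = 20 + 36 = 56°C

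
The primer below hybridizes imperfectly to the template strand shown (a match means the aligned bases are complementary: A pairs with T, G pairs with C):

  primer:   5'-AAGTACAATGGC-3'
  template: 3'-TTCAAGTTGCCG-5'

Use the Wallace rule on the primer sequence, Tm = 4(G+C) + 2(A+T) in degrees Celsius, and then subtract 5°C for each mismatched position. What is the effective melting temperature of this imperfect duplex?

Primer base counts: A=5, T=2, G=3, C=2 → A+T=7, G+C=5
Perfect-match Tm = 2(7) + 4(5) = 14 + 20 = 34°C
Mismatches (positions where the bases are not complementary): 2 (at positions 5, 9)
Effective Tm = 34 − 2×5 = 34 − 10 = 24°C

24°C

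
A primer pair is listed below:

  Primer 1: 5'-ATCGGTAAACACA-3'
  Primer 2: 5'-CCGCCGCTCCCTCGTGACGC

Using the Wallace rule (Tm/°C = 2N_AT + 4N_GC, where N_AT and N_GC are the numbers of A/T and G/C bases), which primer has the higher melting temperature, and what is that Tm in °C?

Primer 1: A+T=8, G+C=5 → Tm = 2(8)+4(5) = 36°C
Primer 2: A+T=4, G+C=16 → Tm = 2(4)+4(16) = 72°C
36°C vs 72°C → primer 2 is higher.

Primer 2, 72°C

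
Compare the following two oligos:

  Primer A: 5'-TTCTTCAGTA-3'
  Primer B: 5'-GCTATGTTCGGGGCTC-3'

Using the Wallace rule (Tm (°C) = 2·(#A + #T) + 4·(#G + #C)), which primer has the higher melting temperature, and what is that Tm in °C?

Primer A: A+T=7, G+C=3 → Tm = 2(7)+4(3) = 26°C
Primer B: A+T=6, G+C=10 → Tm = 2(6)+4(10) = 52°C
26°C vs 52°C → primer B is higher.

Primer B, 52°C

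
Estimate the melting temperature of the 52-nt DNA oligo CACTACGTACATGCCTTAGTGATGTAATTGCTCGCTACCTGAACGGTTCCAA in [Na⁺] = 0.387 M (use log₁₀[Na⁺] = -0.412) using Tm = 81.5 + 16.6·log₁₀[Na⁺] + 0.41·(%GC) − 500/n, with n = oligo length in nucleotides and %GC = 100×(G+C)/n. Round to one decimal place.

Length n = 52. Base counts: C=14, G=10, A=13, T=15
G+C = 24, so %GC = 24/52 × 100 = 46.154%
Salt term: 16.6 × (-0.412) = -6.839
GC term: 0.41 × 46.154 = 18.923; length term: −500/52 = −9.615
Tm = 81.5 + (-6.839) + 18.923 − 9.615 = 83.969 → 84.0°C

84.0°C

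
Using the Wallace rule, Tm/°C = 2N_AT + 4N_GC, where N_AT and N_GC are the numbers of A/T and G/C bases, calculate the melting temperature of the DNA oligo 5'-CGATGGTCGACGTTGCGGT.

Counting bases: A=2, G=8, T=5, C=4
A+T = 7, G+C = 12
Tm = 2×7 + 4×12 = 62°C

62°C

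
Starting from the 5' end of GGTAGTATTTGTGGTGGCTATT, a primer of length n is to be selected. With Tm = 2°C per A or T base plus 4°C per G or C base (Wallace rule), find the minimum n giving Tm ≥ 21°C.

n = 8

First 7 bases: GGTAGTA → Tm = 20°C (< 21°C)
First 8 bases: GGTAGTAT → Tm = 22°C (≥ 21°C)
Each additional base adds 2°C (A/T) or 4°C (G/C), so Tm is non-decreasing in n; n = 8 is the first length to reach 21°C.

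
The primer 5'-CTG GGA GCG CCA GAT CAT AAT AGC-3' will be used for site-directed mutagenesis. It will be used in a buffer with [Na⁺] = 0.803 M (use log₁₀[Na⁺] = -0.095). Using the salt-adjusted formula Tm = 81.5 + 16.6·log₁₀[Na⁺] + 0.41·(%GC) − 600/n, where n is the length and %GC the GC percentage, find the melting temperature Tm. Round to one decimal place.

77.1°C

Length n = 24. Counting bases: A=7, G=7, T=4, C=6
G+C = 13, so %GC = 13/24 × 100 = 54.167%
Salt term: 16.6 × (-0.095) = -1.577
GC term: 0.41 × 54.167 = 22.208; length term: −600/24 = −25
Tm = 81.5 + (-1.577) + 22.208 − 25 = 77.131 → 77.1°C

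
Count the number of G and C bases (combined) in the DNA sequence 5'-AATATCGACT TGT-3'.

Counting bases: G=2, A=4, C=2, T=5
Total G or C: 2 + 2 = 4

4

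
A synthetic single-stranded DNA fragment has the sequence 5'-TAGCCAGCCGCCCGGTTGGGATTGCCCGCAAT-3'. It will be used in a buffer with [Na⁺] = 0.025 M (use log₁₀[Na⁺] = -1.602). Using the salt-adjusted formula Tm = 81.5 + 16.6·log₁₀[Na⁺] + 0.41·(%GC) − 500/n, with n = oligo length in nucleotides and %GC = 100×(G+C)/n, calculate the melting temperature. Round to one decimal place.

66.2°C

Length n = 32. Base counts: C=11, A=5, T=6, G=10
G+C = 21, so %GC = 21/32 × 100 = 65.625%
Salt term: 16.6 × (-1.602) = -26.593
GC term: 0.41 × 65.625 = 26.906; length term: −500/32 = −15.625
Tm = 81.5 + (-26.593) + 26.906 − 15.625 = 66.188 → 66.2°C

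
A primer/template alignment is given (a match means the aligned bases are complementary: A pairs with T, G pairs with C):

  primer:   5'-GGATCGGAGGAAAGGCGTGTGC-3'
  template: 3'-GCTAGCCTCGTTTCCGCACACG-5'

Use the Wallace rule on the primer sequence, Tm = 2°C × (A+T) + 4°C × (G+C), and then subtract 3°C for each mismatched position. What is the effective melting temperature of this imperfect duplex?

Primer base counts: A=5, T=3, G=11, C=3 → A+T=8, G+C=14
Perfect-match Tm = 2(8) + 4(14) = 16 + 56 = 72°C
Mismatches (positions where the bases are not complementary): 2 (at positions 1, 10)
Effective Tm = 72 − 2×3 = 72 − 6 = 66°C

66°C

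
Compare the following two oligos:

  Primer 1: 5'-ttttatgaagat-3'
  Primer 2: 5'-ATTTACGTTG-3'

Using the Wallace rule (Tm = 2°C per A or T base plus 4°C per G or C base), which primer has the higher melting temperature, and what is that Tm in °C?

Primer 1: A+T=10, G+C=2 → Tm = 2(10)+4(2) = 28°C
Primer 2: A+T=7, G+C=3 → Tm = 2(7)+4(3) = 26°C
28°C vs 26°C → primer 1 is higher.

Primer 1, 28°C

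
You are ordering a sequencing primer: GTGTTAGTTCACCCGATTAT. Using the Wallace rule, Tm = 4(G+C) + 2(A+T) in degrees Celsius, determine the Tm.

Counting bases: C=4, G=4, A=4, T=8
AT pairs contribute 12, GC pairs contribute 8.
Tm = 4·8 + 2·12 = 32 + 24 = 56°C

56°C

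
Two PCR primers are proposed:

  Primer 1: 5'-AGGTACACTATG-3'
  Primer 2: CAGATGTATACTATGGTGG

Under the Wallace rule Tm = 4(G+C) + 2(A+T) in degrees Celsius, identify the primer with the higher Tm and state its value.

Primer 1: A+T=7, G+C=5 → Tm = 2(7)+4(5) = 34°C
Primer 2: A+T=11, G+C=8 → Tm = 2(11)+4(8) = 54°C
34°C vs 54°C → primer 2 is higher.

Primer 2, 54°C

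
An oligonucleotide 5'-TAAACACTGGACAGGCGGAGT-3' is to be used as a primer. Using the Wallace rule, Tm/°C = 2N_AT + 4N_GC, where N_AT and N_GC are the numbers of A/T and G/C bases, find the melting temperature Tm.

64°C

C=4, T=3, A=7, G=7
So N_AT = 10 and N_GC = 11.
Tm = 2×10 + 4×11 = 64°C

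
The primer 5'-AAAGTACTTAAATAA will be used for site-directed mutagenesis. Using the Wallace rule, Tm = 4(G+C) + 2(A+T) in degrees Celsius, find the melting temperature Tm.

34°C

Counting bases: T=4, A=9, C=1, G=1
So N_AT = 13 and N_GC = 2.
Tm = 2×13 + 4×2 = 34°C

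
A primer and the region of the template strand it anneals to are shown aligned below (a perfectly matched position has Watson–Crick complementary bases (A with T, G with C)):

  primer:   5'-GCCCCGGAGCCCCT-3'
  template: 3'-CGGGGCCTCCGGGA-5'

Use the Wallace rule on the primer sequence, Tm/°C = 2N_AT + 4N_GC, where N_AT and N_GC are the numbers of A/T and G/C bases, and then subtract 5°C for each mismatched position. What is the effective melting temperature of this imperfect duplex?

47°C

Primer base counts: A=1, T=1, G=4, C=8 → A+T=2, G+C=12
Perfect-match Tm = 2(2) + 4(12) = 4 + 48 = 52°C
Mismatches (positions where the bases are not complementary): 1 (at position 10)
Effective Tm = 52 − 1×5 = 52 − 5 = 47°C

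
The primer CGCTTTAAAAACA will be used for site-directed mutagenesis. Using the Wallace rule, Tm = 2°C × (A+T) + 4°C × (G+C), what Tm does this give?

34°C

Counting bases: A=6, G=1, T=3, C=3
So N_AT = 9 and N_GC = 4.
Tm = 4·4 + 2·9 = 16 + 18 = 34°C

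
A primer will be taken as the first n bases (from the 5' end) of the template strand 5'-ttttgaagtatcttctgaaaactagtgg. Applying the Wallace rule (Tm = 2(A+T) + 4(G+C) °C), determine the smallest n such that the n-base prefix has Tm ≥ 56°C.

n = 22

First 21 bases: TTTTGAAGTATCTTCTGAAAA → Tm = 52°C (< 56°C)
First 22 bases: TTTTGAAGTATCTTCTGAAAAC → Tm = 56°C (≥ 56°C)
Each additional base adds 2°C (A/T) or 4°C (G/C), so Tm is non-decreasing in n; n = 22 is the first length to reach 56°C.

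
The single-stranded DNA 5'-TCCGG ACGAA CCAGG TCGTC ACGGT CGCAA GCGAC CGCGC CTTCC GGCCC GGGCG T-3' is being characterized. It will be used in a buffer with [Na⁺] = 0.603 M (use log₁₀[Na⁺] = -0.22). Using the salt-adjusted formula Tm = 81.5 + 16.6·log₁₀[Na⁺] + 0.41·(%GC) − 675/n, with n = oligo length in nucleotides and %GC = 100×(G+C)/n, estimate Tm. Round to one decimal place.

95.8°C

Length n = 56. Base counts: A=8, G=19, T=7, C=22
G+C = 41, so %GC = 41/56 × 100 = 73.214%
Salt term: 16.6 × (-0.22) = -3.652
GC term: 0.41 × 73.214 = 30.018; length term: −675/56 = −12.054
Tm = 81.5 + (-3.652) + 30.018 − 12.054 = 95.812 → 95.8°C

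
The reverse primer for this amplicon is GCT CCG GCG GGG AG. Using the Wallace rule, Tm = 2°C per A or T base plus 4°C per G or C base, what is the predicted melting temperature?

52°C

Counting bases: A=1, C=4, T=1, G=8
So N_AT = 2 and N_GC = 12.
Tm = 2×2 + 4×12 = 52°C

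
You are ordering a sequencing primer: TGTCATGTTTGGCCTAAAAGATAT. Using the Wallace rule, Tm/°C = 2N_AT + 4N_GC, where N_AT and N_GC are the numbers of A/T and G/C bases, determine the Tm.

64°C

Base counts: C=3, A=7, T=9, G=5
AT pairs contribute 16, GC pairs contribute 8.
Tm = 4·8 + 2·16 = 32 + 32 = 64°C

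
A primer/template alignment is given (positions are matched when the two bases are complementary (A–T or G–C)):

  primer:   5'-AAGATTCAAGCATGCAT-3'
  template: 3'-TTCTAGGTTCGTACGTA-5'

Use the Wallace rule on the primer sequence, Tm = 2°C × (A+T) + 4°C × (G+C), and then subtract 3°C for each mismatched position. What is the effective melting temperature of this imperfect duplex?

Primer base counts: A=7, T=4, G=3, C=3 → A+T=11, G+C=6
Perfect-match Tm = 2(11) + 4(6) = 22 + 24 = 46°C
Mismatches (positions where the bases are not complementary): 1 (at position 6)
Effective Tm = 46 − 1×3 = 46 − 3 = 43°C

43°C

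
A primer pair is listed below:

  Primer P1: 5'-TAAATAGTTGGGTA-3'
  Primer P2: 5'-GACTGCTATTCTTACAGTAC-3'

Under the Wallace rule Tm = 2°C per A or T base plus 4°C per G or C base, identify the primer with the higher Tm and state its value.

Primer P1: A+T=10, G+C=4 → Tm = 2(10)+4(4) = 36°C
Primer P2: A+T=12, G+C=8 → Tm = 2(12)+4(8) = 56°C
36°C vs 56°C → primer P2 is higher.

Primer P2, 56°C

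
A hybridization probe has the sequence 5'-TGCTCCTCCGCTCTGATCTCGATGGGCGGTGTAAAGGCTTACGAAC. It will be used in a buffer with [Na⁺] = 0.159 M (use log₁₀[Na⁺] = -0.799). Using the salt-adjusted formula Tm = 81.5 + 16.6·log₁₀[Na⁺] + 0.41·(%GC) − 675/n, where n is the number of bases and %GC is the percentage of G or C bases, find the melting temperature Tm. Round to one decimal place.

Length n = 46. Counting bases: G=13, T=12, A=8, C=13
G+C = 26, so %GC = 26/46 × 100 = 56.522%
Salt term: 16.6 × (-0.799) = -13.263
GC term: 0.41 × 56.522 = 23.174; length term: −675/46 = −14.674
Tm = 81.5 + (-13.263) + 23.174 − 14.674 = 76.737 → 76.7°C

76.7°C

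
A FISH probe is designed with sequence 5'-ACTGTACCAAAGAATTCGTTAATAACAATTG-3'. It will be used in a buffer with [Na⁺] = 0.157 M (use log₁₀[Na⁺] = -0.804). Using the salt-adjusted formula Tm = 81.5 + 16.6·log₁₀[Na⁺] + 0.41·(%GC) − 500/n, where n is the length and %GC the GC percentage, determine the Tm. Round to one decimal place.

Length n = 31. T=9, A=13, G=4, C=5
G+C = 9, so %GC = 9/31 × 100 = 29.032%
Salt term: 16.6 × (-0.804) = -13.346
GC term: 0.41 × 29.032 = 11.903; length term: −500/31 = −16.129
Tm = 81.5 + (-13.346) + 11.903 − 16.129 = 63.928 → 63.9°C

63.9°C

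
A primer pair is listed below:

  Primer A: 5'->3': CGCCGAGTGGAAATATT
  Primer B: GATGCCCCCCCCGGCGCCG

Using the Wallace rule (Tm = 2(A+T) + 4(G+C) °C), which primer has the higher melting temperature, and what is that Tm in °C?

Primer B, 72°C

Primer A: A+T=9, G+C=8 → Tm = 2(9)+4(8) = 50°C
Primer B: A+T=2, G+C=17 → Tm = 2(2)+4(17) = 72°C
50°C vs 72°C → primer B is higher.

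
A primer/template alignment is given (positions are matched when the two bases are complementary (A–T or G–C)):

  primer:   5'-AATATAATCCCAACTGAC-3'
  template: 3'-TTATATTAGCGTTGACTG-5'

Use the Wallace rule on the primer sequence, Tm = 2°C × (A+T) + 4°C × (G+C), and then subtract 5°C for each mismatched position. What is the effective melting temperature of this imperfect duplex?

Primer base counts: A=8, T=4, G=1, C=5 → A+T=12, G+C=6
Perfect-match Tm = 2(12) + 4(6) = 24 + 24 = 48°C
Mismatches (positions where the bases are not complementary): 1 (at position 10)
Effective Tm = 48 − 1×5 = 48 − 5 = 43°C

43°C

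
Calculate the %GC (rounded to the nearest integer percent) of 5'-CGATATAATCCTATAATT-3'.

Scanning the sequence gives G=1, A=7, T=7, C=3.
G+C = 1 + 3 = 4 out of 18 bases
%GC = 4/18 × 100 = 22.22% ≈ 22%

22%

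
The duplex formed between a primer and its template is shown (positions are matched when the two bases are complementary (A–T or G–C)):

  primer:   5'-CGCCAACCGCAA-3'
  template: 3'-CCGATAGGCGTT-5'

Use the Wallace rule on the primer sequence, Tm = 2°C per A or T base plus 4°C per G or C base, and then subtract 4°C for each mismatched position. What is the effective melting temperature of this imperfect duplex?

28°C

Primer base counts: A=4, T=0, G=2, C=6 → A+T=4, G+C=8
Perfect-match Tm = 2(4) + 4(8) = 8 + 32 = 40°C
Mismatches (positions where the bases are not complementary): 3 (at positions 1, 4, 6)
Effective Tm = 40 − 3×4 = 40 − 12 = 28°C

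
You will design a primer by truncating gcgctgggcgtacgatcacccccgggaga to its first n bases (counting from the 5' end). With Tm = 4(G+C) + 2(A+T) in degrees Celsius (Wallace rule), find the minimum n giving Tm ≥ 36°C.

n = 10

First 9 bases: GCGCTGGGC → Tm = 34°C (< 36°C)
First 10 bases: GCGCTGGGCG → Tm = 38°C (≥ 36°C)
Since every base adds ≥2°C, Tm only increases with n, so the threshold is first crossed at n = 10.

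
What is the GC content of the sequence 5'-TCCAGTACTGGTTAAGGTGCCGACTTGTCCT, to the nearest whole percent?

A=5, T=10, G=8, C=8
G+C = 8 + 8 = 16 out of 31 bases
%GC = 16/31 × 100 = 51.61% ≈ 52%

52%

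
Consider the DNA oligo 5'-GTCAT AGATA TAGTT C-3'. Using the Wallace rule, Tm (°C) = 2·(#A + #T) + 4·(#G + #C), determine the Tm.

Counting bases: G=3, T=6, C=2, A=5
A+T = 11, G+C = 5
Tm = 2×11 + 4×5 = 42°C

42°C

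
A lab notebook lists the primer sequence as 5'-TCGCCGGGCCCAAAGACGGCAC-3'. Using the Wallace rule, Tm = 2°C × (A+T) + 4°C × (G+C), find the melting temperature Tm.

Counting bases: G=7, A=5, T=1, C=9
So N_AT = 6 and N_GC = 16.
Tm = 4·16 + 2·6 = 64 + 12 = 76°C

76°C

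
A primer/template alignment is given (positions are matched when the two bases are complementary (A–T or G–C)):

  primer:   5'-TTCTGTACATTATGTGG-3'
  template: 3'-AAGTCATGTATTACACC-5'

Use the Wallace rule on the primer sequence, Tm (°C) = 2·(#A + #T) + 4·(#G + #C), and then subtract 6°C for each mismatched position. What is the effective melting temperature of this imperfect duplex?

34°C

Primer base counts: A=3, T=8, G=4, C=2 → A+T=11, G+C=6
Perfect-match Tm = 2(11) + 4(6) = 22 + 24 = 46°C
Mismatches (positions where the bases are not complementary): 2 (at positions 4, 11)
Effective Tm = 46 − 2×6 = 46 − 12 = 34°C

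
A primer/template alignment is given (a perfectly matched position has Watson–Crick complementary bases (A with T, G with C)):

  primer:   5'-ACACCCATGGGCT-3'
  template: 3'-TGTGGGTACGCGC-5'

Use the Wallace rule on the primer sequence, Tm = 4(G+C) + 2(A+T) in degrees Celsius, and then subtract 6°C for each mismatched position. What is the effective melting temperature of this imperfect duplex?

30°C

Primer base counts: A=3, T=2, G=3, C=5 → A+T=5, G+C=8
Perfect-match Tm = 2(5) + 4(8) = 10 + 32 = 42°C
Mismatches (positions where the bases are not complementary): 2 (at positions 10, 13)
Effective Tm = 42 − 2×6 = 42 − 12 = 30°C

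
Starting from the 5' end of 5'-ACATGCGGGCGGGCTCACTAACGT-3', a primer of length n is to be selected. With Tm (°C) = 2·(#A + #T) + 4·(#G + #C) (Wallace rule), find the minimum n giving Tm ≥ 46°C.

n = 13

First 12 bases: ACATGCGGGCGG → Tm = 42°C (< 46°C)
First 13 bases: ACATGCGGGCGGG → Tm = 46°C (≥ 46°C)
Each additional base adds 2°C (A/T) or 4°C (G/C), so Tm is non-decreasing in n; n = 13 is the first length to reach 46°C.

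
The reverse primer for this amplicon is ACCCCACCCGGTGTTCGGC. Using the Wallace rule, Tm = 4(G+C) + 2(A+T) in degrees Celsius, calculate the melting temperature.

Scanning the sequence gives C=9, T=3, A=2, G=5.
AT pairs contribute 5, GC pairs contribute 14.
Tm = 4·14 + 2·5 = 56 + 10 = 66°C

66°C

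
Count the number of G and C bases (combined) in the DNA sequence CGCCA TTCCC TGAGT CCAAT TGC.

Counting bases: G=4, A=4, C=9, T=6
Total G or C: 4 + 9 = 13

13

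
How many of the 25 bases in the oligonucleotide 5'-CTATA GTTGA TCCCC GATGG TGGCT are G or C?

Scanning the sequence gives C=6, G=7, T=8, A=4.
Total G or C: 7 + 6 = 13

13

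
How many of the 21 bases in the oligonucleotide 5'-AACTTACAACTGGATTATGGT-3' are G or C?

Counting bases: T=7, C=3, A=7, G=4
G+C = 4 + 3 = 7

7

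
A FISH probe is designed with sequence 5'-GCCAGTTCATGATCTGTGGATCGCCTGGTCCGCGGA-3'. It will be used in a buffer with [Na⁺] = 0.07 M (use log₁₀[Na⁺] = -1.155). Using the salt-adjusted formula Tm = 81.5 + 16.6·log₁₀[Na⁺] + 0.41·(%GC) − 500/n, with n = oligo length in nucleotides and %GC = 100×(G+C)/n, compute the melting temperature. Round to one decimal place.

Length n = 36. Counting bases: T=9, G=12, A=5, C=10
G+C = 22, so %GC = 22/36 × 100 = 61.111%
Salt term: 16.6 × (-1.155) = -19.173
GC term: 0.41 × 61.111 = 25.056; length term: −500/36 = −13.889
Tm = 81.5 + (-19.173) + 25.056 − 13.889 = 73.494 → 73.5°C

73.5°C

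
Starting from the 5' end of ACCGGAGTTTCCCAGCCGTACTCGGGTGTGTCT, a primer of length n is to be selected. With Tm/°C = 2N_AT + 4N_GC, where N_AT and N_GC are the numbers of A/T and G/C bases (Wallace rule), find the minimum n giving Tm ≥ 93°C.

First 28 bases: ACCGGAGTTTCCCAGCCGTACTCGGGTG → Tm = 92°C (< 93°C)
First 29 bases: ACCGGAGTTTCCCAGCCGTACTCGGGTGT → Tm = 94°C (≥ 93°C)
Each additional base adds 2°C (A/T) or 4°C (G/C), so Tm is non-decreasing in n; n = 29 is the first length to reach 93°C.

n = 29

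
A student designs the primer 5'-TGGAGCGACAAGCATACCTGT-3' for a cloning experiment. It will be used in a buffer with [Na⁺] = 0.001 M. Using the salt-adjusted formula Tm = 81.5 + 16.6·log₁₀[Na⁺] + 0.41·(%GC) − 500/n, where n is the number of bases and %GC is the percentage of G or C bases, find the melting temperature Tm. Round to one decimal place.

Length n = 21. Counting bases: C=5, A=6, T=4, G=6
G+C = 11, so %GC = 11/21 × 100 = 52.381%
Salt term: 16.6 × (-3) = -49.8
GC term: 0.41 × 52.381 = 21.476; length term: −500/21 = −23.81
Tm = 81.5 + (-49.8) + 21.476 − 23.81 = 29.366 → 29.4°C

29.4°C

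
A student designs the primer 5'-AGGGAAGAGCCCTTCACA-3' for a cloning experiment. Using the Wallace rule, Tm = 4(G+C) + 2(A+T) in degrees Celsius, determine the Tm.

Base counts: T=2, A=6, G=5, C=5
AT pairs contribute 8, GC pairs contribute 10.
Tm = 2×8 + 4×10 = 56°C

56°C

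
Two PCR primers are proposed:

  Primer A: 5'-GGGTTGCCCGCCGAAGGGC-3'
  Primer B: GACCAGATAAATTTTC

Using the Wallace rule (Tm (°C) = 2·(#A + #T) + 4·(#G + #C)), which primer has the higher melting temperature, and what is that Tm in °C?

Primer A, 68°C

Primer A: A+T=4, G+C=15 → Tm = 2(4)+4(15) = 68°C
Primer B: A+T=11, G+C=5 → Tm = 2(11)+4(5) = 42°C
68°C vs 42°C → primer A is higher.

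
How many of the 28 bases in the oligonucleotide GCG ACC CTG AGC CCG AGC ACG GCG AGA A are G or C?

20

Scanning the sequence gives C=10, G=10, A=7, T=1.
G+C = 10 + 10 = 20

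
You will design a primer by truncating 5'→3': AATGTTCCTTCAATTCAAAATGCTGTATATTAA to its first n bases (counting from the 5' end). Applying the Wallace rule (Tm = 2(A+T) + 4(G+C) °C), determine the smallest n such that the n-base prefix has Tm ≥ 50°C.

n = 20

First 19 bases: AATGTTCCTTCAATTCAAA → Tm = 48°C (< 50°C)
First 20 bases: AATGTTCCTTCAATTCAAAA → Tm = 50°C (≥ 50°C)
Since every base adds ≥2°C, Tm only increases with n, so the threshold is first crossed at n = 20.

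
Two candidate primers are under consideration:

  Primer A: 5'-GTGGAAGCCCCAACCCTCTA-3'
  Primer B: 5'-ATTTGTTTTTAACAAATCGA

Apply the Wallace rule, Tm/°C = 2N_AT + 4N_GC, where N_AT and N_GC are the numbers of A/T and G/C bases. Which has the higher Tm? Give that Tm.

Primer A: A+T=8, G+C=12 → Tm = 2(8)+4(12) = 64°C
Primer B: A+T=16, G+C=4 → Tm = 2(16)+4(4) = 48°C
64°C vs 48°C → primer A is higher.

Primer A, 64°C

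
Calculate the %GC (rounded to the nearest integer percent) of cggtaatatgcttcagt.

Counting bases: G=4, C=3, T=6, A=4
G+C = 4 + 3 = 7 out of 17 bases
%GC = 7/17 × 100 = 41.18% ≈ 41%

41%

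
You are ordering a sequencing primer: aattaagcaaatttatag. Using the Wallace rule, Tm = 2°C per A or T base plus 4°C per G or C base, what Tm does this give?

42°C

Scanning the sequence gives T=6, A=9, G=2, C=1.
A+T = 15, G+C = 3
Tm = 4·3 + 2·15 = 12 + 30 = 42°C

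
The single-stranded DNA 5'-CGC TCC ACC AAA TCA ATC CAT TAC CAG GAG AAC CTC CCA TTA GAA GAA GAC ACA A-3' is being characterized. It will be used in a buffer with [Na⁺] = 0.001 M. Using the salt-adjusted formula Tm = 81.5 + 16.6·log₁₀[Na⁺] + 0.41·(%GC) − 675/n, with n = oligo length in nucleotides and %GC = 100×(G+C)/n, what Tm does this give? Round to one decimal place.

Length n = 55. Scanning the sequence gives T=8, A=22, G=7, C=18.
G+C = 25, so %GC = 25/55 × 100 = 45.455%
Salt term: 16.6 × (-3) = -49.8
GC term: 0.41 × 45.455 = 18.637; length term: −675/55 = −12.273
Tm = 81.5 + (-49.8) + 18.637 − 12.273 = 38.064 → 38.1°C

38.1°C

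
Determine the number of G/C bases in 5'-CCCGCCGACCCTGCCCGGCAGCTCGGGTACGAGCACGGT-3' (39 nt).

Base counts: C=17, T=4, G=13, A=5
G+C = 13 + 17 = 30

30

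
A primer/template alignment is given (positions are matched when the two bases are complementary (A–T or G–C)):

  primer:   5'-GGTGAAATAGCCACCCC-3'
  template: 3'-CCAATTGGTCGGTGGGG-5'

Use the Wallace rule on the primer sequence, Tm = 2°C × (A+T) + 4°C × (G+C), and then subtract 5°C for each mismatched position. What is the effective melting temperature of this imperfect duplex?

39°C

Primer base counts: A=5, T=2, G=4, C=6 → A+T=7, G+C=10
Perfect-match Tm = 2(7) + 4(10) = 14 + 40 = 54°C
Mismatches (positions where the bases are not complementary): 3 (at positions 4, 7, 8)
Effective Tm = 54 − 3×5 = 54 − 15 = 39°C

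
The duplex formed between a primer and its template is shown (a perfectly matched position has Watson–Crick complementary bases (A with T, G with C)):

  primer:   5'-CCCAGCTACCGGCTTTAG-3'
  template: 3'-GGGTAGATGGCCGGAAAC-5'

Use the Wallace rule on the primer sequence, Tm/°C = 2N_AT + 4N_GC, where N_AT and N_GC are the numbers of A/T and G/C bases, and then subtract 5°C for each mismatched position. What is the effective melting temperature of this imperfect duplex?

43°C

Primer base counts: A=3, T=4, G=4, C=7 → A+T=7, G+C=11
Perfect-match Tm = 2(7) + 4(11) = 14 + 44 = 58°C
Mismatches (positions where the bases are not complementary): 3 (at positions 5, 14, 17)
Effective Tm = 58 − 3×5 = 58 − 15 = 43°C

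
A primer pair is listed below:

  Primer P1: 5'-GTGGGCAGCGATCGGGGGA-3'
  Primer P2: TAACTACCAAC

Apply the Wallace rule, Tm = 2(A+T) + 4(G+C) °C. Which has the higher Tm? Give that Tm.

Primer P1, 66°C

Primer P1: A+T=5, G+C=14 → Tm = 2(5)+4(14) = 66°C
Primer P2: A+T=7, G+C=4 → Tm = 2(7)+4(4) = 30°C
66°C vs 30°C → primer P1 is higher.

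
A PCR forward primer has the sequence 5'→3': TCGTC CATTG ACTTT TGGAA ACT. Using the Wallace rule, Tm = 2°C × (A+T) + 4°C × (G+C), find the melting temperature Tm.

64°C

Base counts: A=5, C=5, T=9, G=4
So N_AT = 14 and N_GC = 9.
Tm = 2(14) + 4(9) = 28 + 36 = 64°C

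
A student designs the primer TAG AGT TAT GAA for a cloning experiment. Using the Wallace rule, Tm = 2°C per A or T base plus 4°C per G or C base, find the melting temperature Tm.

30°C

Base counts: T=4, G=3, A=5, C=0
So N_AT = 9 and N_GC = 3.
Tm = 2(9) + 4(3) = 18 + 12 = 30°C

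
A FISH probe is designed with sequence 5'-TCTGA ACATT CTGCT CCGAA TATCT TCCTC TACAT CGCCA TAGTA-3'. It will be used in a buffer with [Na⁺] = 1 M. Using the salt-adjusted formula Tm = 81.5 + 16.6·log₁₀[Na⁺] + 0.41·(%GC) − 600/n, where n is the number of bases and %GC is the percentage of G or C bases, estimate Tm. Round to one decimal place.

85.5°C

Length n = 45. Counting bases: T=15, A=11, C=14, G=5
G+C = 19, so %GC = 19/45 × 100 = 42.222%
Salt term: 16.6 × (0) = 0
GC term: 0.41 × 42.222 = 17.311; length term: −600/45 = −13.333
Tm = 81.5 + (0) + 17.311 − 13.333 = 85.478 → 85.5°C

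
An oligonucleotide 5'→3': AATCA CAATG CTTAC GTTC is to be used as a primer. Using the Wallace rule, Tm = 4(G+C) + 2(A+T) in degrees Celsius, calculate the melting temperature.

Scanning the sequence gives A=6, C=5, T=6, G=2.
So N_AT = 12 and N_GC = 7.
Tm = 2×12 + 4×7 = 52°C

52°C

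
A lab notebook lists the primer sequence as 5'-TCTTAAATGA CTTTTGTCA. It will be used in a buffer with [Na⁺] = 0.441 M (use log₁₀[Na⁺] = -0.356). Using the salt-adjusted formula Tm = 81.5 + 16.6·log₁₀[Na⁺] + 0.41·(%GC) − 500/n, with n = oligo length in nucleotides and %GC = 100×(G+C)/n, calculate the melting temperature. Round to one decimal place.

Length n = 19. Scanning the sequence gives A=5, C=3, T=9, G=2.
G+C = 5, so %GC = 5/19 × 100 = 26.316%
Salt term: 16.6 × (-0.356) = -5.91
GC term: 0.41 × 26.316 = 10.79; length term: −500/19 = −26.316
Tm = 81.5 + (-5.91) + 10.79 − 26.316 = 60.064 → 60.1°C

60.1°C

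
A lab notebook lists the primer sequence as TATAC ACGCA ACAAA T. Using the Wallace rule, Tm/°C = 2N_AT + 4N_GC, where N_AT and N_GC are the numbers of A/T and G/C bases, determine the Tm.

42°C

Counting bases: A=8, T=3, C=4, G=1
AT pairs contribute 11, GC pairs contribute 5.
Tm = 4·5 + 2·11 = 20 + 22 = 42°C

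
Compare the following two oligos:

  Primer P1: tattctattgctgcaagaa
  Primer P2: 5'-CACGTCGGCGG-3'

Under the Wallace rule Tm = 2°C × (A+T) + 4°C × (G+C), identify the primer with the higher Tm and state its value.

Primer P1: A+T=13, G+C=6 → Tm = 2(13)+4(6) = 50°C
Primer P2: A+T=2, G+C=9 → Tm = 2(2)+4(9) = 40°C
50°C vs 40°C → primer P1 is higher.

Primer P1, 50°C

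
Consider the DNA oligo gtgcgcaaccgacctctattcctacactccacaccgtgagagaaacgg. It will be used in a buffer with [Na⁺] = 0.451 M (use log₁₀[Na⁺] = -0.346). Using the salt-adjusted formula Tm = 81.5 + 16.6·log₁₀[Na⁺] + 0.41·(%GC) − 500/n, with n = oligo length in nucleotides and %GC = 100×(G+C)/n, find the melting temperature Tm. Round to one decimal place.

Length n = 48. Scanning the sequence gives A=13, C=17, T=8, G=10.
G+C = 27, so %GC = 27/48 × 100 = 56.25%
Salt term: 16.6 × (-0.346) = -5.744
GC term: 0.41 × 56.25 = 23.062; length term: −500/48 = −10.417
Tm = 81.5 + (-5.744) + 23.062 − 10.417 = 88.401 → 88.4°C

88.4°C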